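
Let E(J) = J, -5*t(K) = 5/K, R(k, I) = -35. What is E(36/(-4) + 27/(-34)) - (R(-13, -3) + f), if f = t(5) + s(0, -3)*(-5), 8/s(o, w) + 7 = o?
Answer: 23433/1190 ≈ 19.692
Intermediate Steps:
t(K) = -1/K
s(o, w) = 8/(-7 + o)
f = 193/35 (f = -1/5 + (8/(-7 + 0))*(-5) = -1*⅕ + (8/(-7))*(-5) = -⅕ + (8*(-⅐))*(-5) = -⅕ - 8/7*(-5) = -⅕ + 40/7 = 193/35 ≈ 5.5143)
E(36/(-4) + 27/(-34)) - (R(-13, -3) + f) = (36/(-4) + 27/(-34)) - (-35 + 193/35) = (36*(-¼) + 27*(-1/34)) - 1*(-1032/35) = (-9 - 27/34) + 1032/35 = -333/34 + 1032/35 = 23433/1190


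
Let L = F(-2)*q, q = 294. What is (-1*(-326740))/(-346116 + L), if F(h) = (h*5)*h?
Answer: -81685/85059 ≈ -0.96033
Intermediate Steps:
F(h) = 5*h**2 (F(h) = (5*h)*h = 5*h**2)
L = 5880 (L = (5*(-2)**2)*294 = (5*4)*294 = 20*294 = 5880)
(-1*(-326740))/(-346116 + L) = (-1*(-326740))/(-346116 + 5880) = 326740/(-340236) = 326740*(-1/340236) = -81685/85059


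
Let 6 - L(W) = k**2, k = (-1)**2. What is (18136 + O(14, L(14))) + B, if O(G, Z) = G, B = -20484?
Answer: -2334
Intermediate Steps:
k = 1
L(W) = 5 (L(W) = 6 - 1*1**2 = 6 - 1*1 = 6 - 1 = 5)
(18136 + O(14, L(14))) + B = (18136 + 14) - 20484 = 18150 - 20484 = -2334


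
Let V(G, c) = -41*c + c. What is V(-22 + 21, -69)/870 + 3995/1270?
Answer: 46539/7366 ≈ 6.3181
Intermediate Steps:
V(G, c) = -40*c
V(-22 + 21, -69)/870 + 3995/1270 = -40*(-69)/870 + 3995/1270 = 2760*(1/870) + 3995*(1/1270) = 92/29 + 799/254 = 46539/7366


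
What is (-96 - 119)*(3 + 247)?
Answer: -53750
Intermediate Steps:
(-96 - 119)*(3 + 247) = -215*250 = -53750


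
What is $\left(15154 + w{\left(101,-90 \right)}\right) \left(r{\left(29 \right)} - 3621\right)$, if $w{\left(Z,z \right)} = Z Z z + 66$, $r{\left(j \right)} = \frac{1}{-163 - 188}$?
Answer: $\frac{1147522489640}{351} \approx 3.2693 \cdot 10^{9}$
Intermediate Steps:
$r{\left(j \right)} = - \frac{1}{351}$ ($r{\left(j \right)} = \frac{1}{-351} = - \frac{1}{351}$)
$w{\left(Z,z \right)} = 66 + z Z^{2}$ ($w{\left(Z,z \right)} = Z^{2} z + 66 = z Z^{2} + 66 = 66 + z Z^{2}$)
$\left(15154 + w{\left(101,-90 \right)}\right) \left(r{\left(29 \right)} - 3621\right) = \left(15154 + \left(66 - 90 \cdot 101^{2}\right)\right) \left(- \frac{1}{351} - 3621\right) = \left(15154 + \left(66 - 918090\right)\right) \left(- \frac{1270972}{351}\right) = \left(15154 - 918024\right) \left(- \frac{1270972}{351}\right) = \left(-902870\right) \left(- \frac{1270972}{351}\right) = \frac{1147522489640}{351}$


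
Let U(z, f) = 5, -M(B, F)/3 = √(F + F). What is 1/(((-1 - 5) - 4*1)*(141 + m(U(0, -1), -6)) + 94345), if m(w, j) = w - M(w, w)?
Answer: 18577/1725522845 + 6*√10/1725522845 ≈ 1.0777e-5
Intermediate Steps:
M(B, F) = -3*√2*√F (M(B, F) = -3*√(F + F) = -3*√2*√F)
m(w, j) = w + 3*√2*√w (m(w, j) = w - (-3)*√2*√w = w + 3*√2*√w)
1/(((-1 - 5) - 4*1)*(141 + m(U(0, -1), -6)) + 94345) = 1/(((-1 - 5) - 4*1)*(141 + (5 + 3*√2*√5)) + 94345) = 1/((-6 - 4)*(141 + (5 + 3*√10)) + 94345) = 1/(-10*(146 + 3*√10) + 94345) = 1/((-1460 - 30*√10) + 94345) = 1/(92885 - 30*√10)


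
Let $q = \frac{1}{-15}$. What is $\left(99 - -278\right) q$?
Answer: $- \frac{377}{15} \approx -25.133$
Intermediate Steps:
$q = - \frac{1}{15} \approx -0.066667$
$\left(99 - -278\right) q = \left(99 - -278\right) \left(- \frac{1}{15}\right) = \left(99 + 278\right) \left(- \frac{1}{15}\right) = 377 \left(- \frac{1}{15}\right) = - \frac{377}{15}$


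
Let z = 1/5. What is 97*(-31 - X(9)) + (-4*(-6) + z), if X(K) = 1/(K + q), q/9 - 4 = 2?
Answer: -940067/315 ≈ -2984.3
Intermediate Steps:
q = 54 (q = 36 + 9*2 = 36 + 18 = 54)
z = 1/5 (z = 1*(1/5) = 1/5 ≈ 0.20000)
X(K) = 1/(54 + K) (X(K) = 1/(K + 54) = 1/(54 + K))
97*(-31 - X(9)) + (-4*(-6) + z) = 97*(-31 - 1/(54 + 9)) + (-4*(-6) + 1/5) = 97*(-31 - 1/63) + (24 + 1/5) = 97*(-31 - 1*1/63) + 121/5 = 97*(-31 - 1/63) + 121/5 = 97*(-1954/63) + 121/5 = -189538/63 + 121/5 = -940067/315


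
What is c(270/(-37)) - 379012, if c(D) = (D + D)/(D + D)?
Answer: -379011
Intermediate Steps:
c(D) = 1 (c(D) = (2*D)/((2*D)) = (2*D)*(1/(2*D)) = 1)
c(270/(-37)) - 379012 = 1 - 379012 = -379011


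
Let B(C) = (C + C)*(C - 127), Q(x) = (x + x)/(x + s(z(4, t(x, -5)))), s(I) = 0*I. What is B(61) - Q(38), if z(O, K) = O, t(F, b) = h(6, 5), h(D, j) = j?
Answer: -8054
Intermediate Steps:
t(F, b) = 5
s(I) = 0
Q(x) = 2 (Q(x) = (x + x)/(x + 0) = (2*x)/x = 2)
B(C) = 2*C*(-127 + C) (B(C) = (2*C)*(-127 + C) = 2*C*(-127 + C))
B(61) - Q(38) = 2*61*(-127 + 61) - 1*2 = 2*61*(-66) - 2 = -8052 - 2 = -8054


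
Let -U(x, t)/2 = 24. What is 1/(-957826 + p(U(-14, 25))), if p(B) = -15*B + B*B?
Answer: -1/954802 ≈ -1.0473e-6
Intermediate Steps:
U(x, t) = -48 (U(x, t) = -2*24 = -48)
p(B) = B**2 - 15*B (p(B) = -15*B + B**2 = B**2 - 15*B)
1/(-957826 + p(U(-14, 25))) = 1/(-957826 - 48*(-15 - 48)) = 1/(-957826 - 48*(-63)) = 1/(-957826 + 3024) = 1/(-954802) = -1/954802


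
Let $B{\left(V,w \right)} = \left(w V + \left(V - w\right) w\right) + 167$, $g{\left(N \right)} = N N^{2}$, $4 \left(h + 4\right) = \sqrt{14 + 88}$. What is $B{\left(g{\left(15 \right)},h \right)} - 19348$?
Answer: $- \frac{369627}{8} + \frac{3379 \sqrt{102}}{2} \approx -29140.0$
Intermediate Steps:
$h = -4 + \frac{\sqrt{102}}{4}$ ($h = -4 + \frac{\sqrt{14 + 88}}{4} = -4 + \frac{\sqrt{102}}{4} \approx -1.4751$)
$g{\left(N \right)} = N^{3}$
$B{\left(V,w \right)} = 167 + V w + w \left(V - w\right)$ ($B{\left(V,w \right)} = \left(V w + w \left(V - w\right)\right) + 167 = 167 + V w + w \left(V - w\right)$)
$B{\left(g{\left(15 \right)},h \right)} - 19348 = \left(167 - \left(-4 + \frac{\sqrt{102}}{4}\right)^{2} + 2 \cdot 15^{3} \left(-4 + \frac{\sqrt{102}}{4}\right)\right) - 19348 = \left(167 - \left(-4 + \frac{\sqrt{102}}{4}\right)^{2} + 2 \cdot 3375 \left(-4 + \frac{\sqrt{102}}{4}\right)\right) - 19348 = \left(167 - \left(-4 + \frac{\sqrt{102}}{4}\right)^{2} - \left(27000 - \frac{3375 \sqrt{102}}{2}\right)\right) - 19348 = \left(-26833 - \left(-4 + \frac{\sqrt{102}}{4}\right)^{2} + \frac{3375 \sqrt{102}}{2}\right) - 19348 = -46181 - \left(-4 + \frac{\sqrt{102}}{4}\right)^{2} + \frac{3375 \sqrt{102}}{2}$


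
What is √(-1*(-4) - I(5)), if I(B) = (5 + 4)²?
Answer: I*√77 ≈ 8.775*I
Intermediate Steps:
I(B) = 81 (I(B) = 9² = 81)
√(-1*(-4) - I(5)) = √(-1*(-4) - 1*81) = √(4 - 81) = √(-77) = I*√77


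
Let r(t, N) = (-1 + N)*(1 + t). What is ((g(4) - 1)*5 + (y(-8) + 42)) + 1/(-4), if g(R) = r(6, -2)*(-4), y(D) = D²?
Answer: 2083/4 ≈ 520.75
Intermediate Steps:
r(t, N) = (1 + t)*(-1 + N)
g(R) = 84 (g(R) = (-1 - 2 - 1*6 - 2*6)*(-4) = (-1 - 2 - 6 - 12)*(-4) = -21*(-4) = 84)
((g(4) - 1)*5 + (y(-8) + 42)) + 1/(-4) = ((84 - 1)*5 + ((-8)² + 42)) + 1/(-4) = (83*5 + (64 + 42)) - ¼ = (415 + 106) - ¼ = 521 - ¼ = 2083/4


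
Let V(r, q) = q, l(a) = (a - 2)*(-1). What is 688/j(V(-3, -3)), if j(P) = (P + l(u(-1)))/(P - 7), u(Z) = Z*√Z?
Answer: 3440 + 3440*I ≈ 3440.0 + 3440.0*I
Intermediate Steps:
u(Z) = Z^(3/2)
l(a) = 2 - a (l(a) = (-2 + a)*(-1) = 2 - a)
j(P) = (2 + I + P)/(-7 + P) (j(P) = (P + (2 - (-1)^(3/2)))/(P - 7) = (P + (2 - (-1)*I))/(-7 + P) = (P + (2 + I))/(-7 + P) = (2 + I + P)/(-7 + P))
688/j(V(-3, -3)) = 688/(((2 + I - 3)/(-7 - 3))) = 688/(((-1 + I)/(-10))) = 688/((-(-1 + I)/10)) = 688/(⅒ - I/10) = 688*(50*(⅒ + I/10)) = 34400*(⅒ + I/10)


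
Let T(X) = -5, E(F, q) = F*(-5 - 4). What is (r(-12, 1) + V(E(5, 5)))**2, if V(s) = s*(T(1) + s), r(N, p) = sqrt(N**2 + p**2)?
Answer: (2250 + sqrt(145))**2 ≈ 5.1168e+6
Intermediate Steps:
E(F, q) = -9*F (E(F, q) = F*(-9) = -9*F)
V(s) = s*(-5 + s)
(r(-12, 1) + V(E(5, 5)))**2 = (sqrt((-12)**2 + 1**2) + (-9*5)*(-5 - 9*5))**2 = (sqrt(144 + 1) - 45*(-5 - 45))**2 = (sqrt(145) - 45*(-50))**2 = (sqrt(145) + 2250)**2 = (2250 + sqrt(145))**2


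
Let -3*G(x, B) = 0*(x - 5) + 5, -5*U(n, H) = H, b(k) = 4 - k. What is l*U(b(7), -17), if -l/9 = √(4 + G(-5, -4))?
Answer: -51*√21/5 ≈ -46.742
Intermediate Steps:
U(n, H) = -H/5
G(x, B) = -5/3 (G(x, B) = -(0*(x - 5) + 5)/3 = -(0*(-5 + x) + 5)/3 = -(0 + 5)/3 = -⅓*5 = -5/3)
l = -3*√21 (l = -9*√(4 - 5/3) = -3*√21 ≈ -13.748)
l*U(b(7), -17) = (-3*√21)*(-⅕*(-17)) = -3*√21*(17/5) = -51*√21/5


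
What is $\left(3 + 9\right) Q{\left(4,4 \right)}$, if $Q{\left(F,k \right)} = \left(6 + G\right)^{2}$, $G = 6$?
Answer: $1728$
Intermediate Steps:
$Q{\left(F,k \right)} = 144$ ($Q{\left(F,k \right)} = \left(6 + 6\right)^{2} = 12^{2} = 144$)
$\left(3 + 9\right) Q{\left(4,4 \right)} = \left(3 + 9\right) 144 = 12 \cdot 144 = 1728$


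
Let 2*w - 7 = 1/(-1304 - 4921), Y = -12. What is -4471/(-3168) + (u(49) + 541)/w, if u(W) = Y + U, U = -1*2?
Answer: 10490271277/69021216 ≈ 151.99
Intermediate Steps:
U = -2
w = 21787/6225 (w = 7/2 + 1/(2*(-1304 - 4921)) = 7/2 + (1/2)/(-6225) = 7/2 + (1/2)*(-1/6225) = 7/2 - 1/12450 = 21787/6225 ≈ 3.4999)
u(W) = -14 (u(W) = -12 - 2 = -14)
-4471/(-3168) + (u(49) + 541)/w = -4471/(-3168) + (-14 + 541)/(21787/6225) = -4471*(-1/3168) + 527*(6225/21787) = 4471/3168 + 3280575/21787 = 10490271277/69021216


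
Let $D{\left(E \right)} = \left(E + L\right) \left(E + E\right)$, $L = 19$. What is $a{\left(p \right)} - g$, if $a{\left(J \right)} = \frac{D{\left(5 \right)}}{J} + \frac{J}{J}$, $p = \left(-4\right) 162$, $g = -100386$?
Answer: $\frac{2710439}{27} \approx 1.0039 \cdot 10^{5}$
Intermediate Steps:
$D{\left(E \right)} = 2 E \left(19 + E\right)$ ($D{\left(E \right)} = \left(E + 19\right) \left(E + E\right) = \left(19 + E\right) 2 E = 2 E \left(19 + E\right)$)
$p = -648$
$a{\left(J \right)} = 1 + \frac{240}{J}$ ($a{\left(J \right)} = \frac{2 \cdot 5 \left(19 + 5\right)}{J} + \frac{J}{J} = \frac{2 \cdot 5 \cdot 24}{J} + 1 = \frac{240}{J} + 1 = 1 + \frac{240}{J}$)
$a{\left(p \right)} - g = \frac{240 - 648}{-648} - -100386 = \left(- \frac{1}{648}\right) \left(-408\right) + 100386 = \frac{17}{27} + 100386 = \frac{2710439}{27}$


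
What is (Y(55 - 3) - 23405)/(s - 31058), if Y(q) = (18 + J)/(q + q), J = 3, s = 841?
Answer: 2434099/3142568 ≈ 0.77456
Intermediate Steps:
Y(q) = 21/(2*q) (Y(q) = (18 + 3)/(q + q) = 21/((2*q)) = 21*(1/(2*q)) = 21/(2*q))
(Y(55 - 3) - 23405)/(s - 31058) = (21/(2*(55 - 3)) - 23405)/(841 - 31058) = ((21/2)/52 - 23405)/(-30217) = ((21/2)*(1/52) - 23405)*(-1/30217) = (21/104 - 23405)*(-1/30217) = -2434099/104*(-1/30217) = 2434099/3142568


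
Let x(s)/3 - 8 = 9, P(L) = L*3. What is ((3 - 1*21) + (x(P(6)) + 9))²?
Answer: 1764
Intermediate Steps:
P(L) = 3*L
x(s) = 51 (x(s) = 24 + 3*9 = 24 + 27 = 51)
((3 - 1*21) + (x(P(6)) + 9))² = ((3 - 1*21) + (51 + 9))² = ((3 - 21) + 60)² = (-18 + 60)² = 42² = 1764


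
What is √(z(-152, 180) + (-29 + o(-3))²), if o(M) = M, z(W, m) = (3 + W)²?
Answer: 5*√929 ≈ 152.40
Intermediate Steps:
√(z(-152, 180) + (-29 + o(-3))²) = √((3 - 152)² + (-29 - 3)²) = √((-149)² + (-32)²) = √(22201 + 1024) = √23225 = 5*√929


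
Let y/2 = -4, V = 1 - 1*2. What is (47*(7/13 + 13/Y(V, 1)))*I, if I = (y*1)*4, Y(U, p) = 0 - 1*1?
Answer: 243648/13 ≈ 18742.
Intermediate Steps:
V = -1 (V = 1 - 2 = -1)
y = -8 (y = 2*(-4) = -8)
Y(U, p) = -1 (Y(U, p) = 0 - 1 = -1)
I = -32 (I = -8*1*4 = -8*4 = -32)
(47*(7/13 + 13/Y(V, 1)))*I = (47*(7/13 + 13/(-1)))*(-32) = (47*(7*(1/13) + 13*(-1)))*(-32) = (47*(7/13 - 13))*(-32) = (47*(-162/13))*(-32) = -7614/13*(-32) = 243648/13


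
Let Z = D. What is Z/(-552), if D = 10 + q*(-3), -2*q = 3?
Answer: -29/1104 ≈ -0.026268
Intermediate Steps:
q = -3/2 (q = -1/2*3 = -3/2 ≈ -1.5000)
D = 29/2 (D = 10 - 3/2*(-3) = 10 + 9/2 = 29/2 ≈ 14.500)
Z = 29/2 ≈ 14.500
Z/(-552) = (29/2)/(-552) = (29/2)*(-1/552) = -29/1104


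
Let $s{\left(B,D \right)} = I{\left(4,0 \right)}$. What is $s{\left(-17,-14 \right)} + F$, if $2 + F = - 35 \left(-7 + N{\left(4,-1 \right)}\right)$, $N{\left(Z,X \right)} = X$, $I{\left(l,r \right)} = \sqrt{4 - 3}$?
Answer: $279$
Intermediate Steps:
$I{\left(l,r \right)} = 1$ ($I{\left(l,r \right)} = \sqrt{1} = 1$)
$s{\left(B,D \right)} = 1$
$F = 278$ ($F = -2 - 35 \left(-7 - 1\right) = -2 - -280 = -2 + 280 = 278$)
$s{\left(-17,-14 \right)} + F = 1 + 278 = 279$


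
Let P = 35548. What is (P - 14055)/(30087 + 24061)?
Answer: 21493/54148 ≈ 0.39693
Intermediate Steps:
(P - 14055)/(30087 + 24061) = (35548 - 14055)/(30087 + 24061) = 21493/54148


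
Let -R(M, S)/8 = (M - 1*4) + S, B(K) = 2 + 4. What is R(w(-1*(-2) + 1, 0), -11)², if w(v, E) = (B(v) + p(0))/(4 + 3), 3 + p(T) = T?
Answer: 665856/49 ≈ 13589.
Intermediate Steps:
p(T) = -3 + T
B(K) = 6
w(v, E) = 3/7 (w(v, E) = (6 + (-3 + 0))/(4 + 3) = (6 - 3)/7 = 3*(⅐) = 3/7)
R(M, S) = 32 - 8*M - 8*S (R(M, S) = -8*((M - 1*4) + S) = -8*((M - 4) + S) = -8*((-4 + M) + S) = -8*(-4 + M + S) = 32 - 8*M - 8*S)
R(w(-1*(-2) + 1, 0), -11)² = (32 - 8*3/7 - 8*(-11))² = (32 - 24/7 + 88)² = (816/7)² = 665856/49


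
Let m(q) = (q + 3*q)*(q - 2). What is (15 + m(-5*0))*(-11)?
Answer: -165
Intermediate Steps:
m(q) = 4*q*(-2 + q) (m(q) = (4*q)*(-2 + q) = 4*q*(-2 + q))
(15 + m(-5*0))*(-11) = (15 + 4*(-5*0)*(-2 - 5*0))*(-11) = (15 + 4*0*(-2 + 0))*(-11) = (15 + 4*0*(-2))*(-11) = (15 + 0)*(-11) = 15*(-11) = -165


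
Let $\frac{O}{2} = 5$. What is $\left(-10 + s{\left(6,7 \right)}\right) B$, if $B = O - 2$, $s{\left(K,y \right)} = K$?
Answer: $-32$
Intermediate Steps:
$O = 10$ ($O = 2 \cdot 5 = 10$)
$B = 8$ ($B = 10 - 2 = 8$)
$\left(-10 + s{\left(6,7 \right)}\right) B = \left(-10 + 6\right) 8 = \left(-4\right) 8 = -32$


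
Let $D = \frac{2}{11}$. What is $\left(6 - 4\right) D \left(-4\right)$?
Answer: $- \frac{16}{11} \approx -1.4545$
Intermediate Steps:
$D = \frac{2}{11}$ ($D = 2 \cdot \frac{1}{11} = \frac{2}{11} \approx 0.18182$)
$\left(6 - 4\right) D \left(-4\right) = \left(6 - 4\right) \frac{2}{11} \left(-4\right) = 2 \cdot \frac{2}{11} \left(-4\right) = \frac{4}{11} \left(-4\right) = - \frac{16}{11}$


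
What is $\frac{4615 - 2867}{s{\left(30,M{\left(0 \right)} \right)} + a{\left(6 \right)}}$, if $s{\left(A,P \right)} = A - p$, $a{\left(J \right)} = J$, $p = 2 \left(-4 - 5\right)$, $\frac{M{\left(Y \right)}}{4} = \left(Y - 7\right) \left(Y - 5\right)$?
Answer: $\frac{874}{27} \approx 32.37$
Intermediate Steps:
$M{\left(Y \right)} = 4 \left(-7 + Y\right) \left(-5 + Y\right)$ ($M{\left(Y \right)} = 4 \left(Y - 7\right) \left(Y - 5\right) = 4 \left(-7 + Y\right) \left(-5 + Y\right)$)
$p = -18$ ($p = 2 \left(-9\right) = -18$)
$s{\left(A,P \right)} = 18 + A$ ($s{\left(A,P \right)} = A - -18 = A + 18 = 18 + A$)
$\frac{4615 - 2867}{s{\left(30,M{\left(0 \right)} \right)} + a{\left(6 \right)}} = \frac{4615 - 2867}{\left(18 + 30\right) + 6} = \frac{1748}{48 + 6} = \frac{1748}{54} = 1748 \cdot \frac{1}{54} = \frac{874}{27}$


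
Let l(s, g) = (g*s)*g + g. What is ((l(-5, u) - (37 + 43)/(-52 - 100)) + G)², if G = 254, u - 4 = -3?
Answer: 22657600/361 ≈ 62763.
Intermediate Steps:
u = 1 (u = 4 - 3 = 1)
l(s, g) = g + s*g² (l(s, g) = s*g² + g = g + s*g²)
((l(-5, u) - (37 + 43)/(-52 - 100)) + G)² = ((1*(1 + 1*(-5)) - (37 + 43)/(-52 - 100)) + 254)² = ((1*(1 - 5) - 80/(-152)) + 254)² = ((1*(-4) - 80*(-1)/152) + 254)² = ((-4 - 1*(-10/19)) + 254)² = ((-4 + 10/19) + 254)² = (-66/19 + 254)² = (4760/19)² = 22657600/361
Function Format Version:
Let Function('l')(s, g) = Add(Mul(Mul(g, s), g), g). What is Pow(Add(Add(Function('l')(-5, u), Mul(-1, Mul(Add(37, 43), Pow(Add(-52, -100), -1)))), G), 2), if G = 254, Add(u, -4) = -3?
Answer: Rational(22657600, 361) ≈ 62763.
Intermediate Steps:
u = 1 (u = Add(4, -3) = 1)
Function('l')(s, g) = Add(g, Mul(s, Pow(g, 2))) (Function('l')(s, g) = Add(Mul(s, Pow(g, 2)), g) = Add(g, Mul(s, Pow(g, 2))))
Pow(Add(Add(Function('l')(-5, u), Mul(-1, Mul(Add(37, 43), Pow(Add(-52, -100), -1)))), G), 2) = Pow(Add(Add(Mul(1, Add(1, Mul(1, -5))), Mul(-1, Mul(Add(37, 43), Pow(Add(-52, -100), -1)))), 254), 2) = Pow(Add(Add(Mul(1, Add(1, -5)), Mul(-1, Mul(80, Pow(-152, -1)))), 254), 2) = Pow(Add(Add(Mul(1, -4), Mul(-1, Mul(80, Rational(-1, 152)))), 254), 2) = Pow(Add(Add(-4, Mul(-1, Rational(-10, 19))), 254), 2) = Pow(Add(Add(-4, Rational(10, 19)), 254), 2) = Pow(Add(Rational(-66, 19), 254), 2) = Pow(Rational(4760, 19), 2) = Rational(22657600, 361)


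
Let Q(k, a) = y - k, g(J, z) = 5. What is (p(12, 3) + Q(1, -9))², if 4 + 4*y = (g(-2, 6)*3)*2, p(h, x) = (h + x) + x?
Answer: 2209/4 ≈ 552.25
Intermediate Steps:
p(h, x) = h + 2*x
y = 13/2 (y = -1 + ((5*3)*2)/4 = -1 + (15*2)/4 = -1 + (¼)*30 = -1 + 15/2 = 13/2 ≈ 6.5000)
Q(k, a) = 13/2 - k
(p(12, 3) + Q(1, -9))² = ((12 + 2*3) + (13/2 - 1*1))² = ((12 + 6) + (13/2 - 1))² = (18 + 11/2)² = (47/2)² = 2209/4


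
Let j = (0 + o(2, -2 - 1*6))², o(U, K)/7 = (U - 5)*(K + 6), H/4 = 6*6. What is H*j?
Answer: 254016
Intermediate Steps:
H = 144 (H = 4*(6*6) = 4*36 = 144)
o(U, K) = 7*(-5 + U)*(6 + K) (o(U, K) = 7*((U - 5)*(K + 6)) = 7*((-5 + U)*(6 + K)) = 7*(-5 + U)*(6 + K))
j = 1764 (j = (0 + (-210 - 35*(-2 - 1*6) + 42*2 + 7*(-2 - 1*6)*2))² = (0 + (-210 - 35*(-2 - 6) + 84 + 7*(-2 - 6)*2))² = (0 + (-210 - 35*(-8) + 84 + 7*(-8)*2))² = (0 + (-210 + 280 + 84 - 112))² = (0 + 42)² = 42² = 1764)
H*j = 144*1764 = 254016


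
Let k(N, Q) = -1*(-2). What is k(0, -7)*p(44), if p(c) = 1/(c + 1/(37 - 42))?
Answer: 10/219 ≈ 0.045662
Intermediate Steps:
k(N, Q) = 2
p(c) = 1/(-⅕ + c) (p(c) = 1/(c + 1/(-5)) = 1/(c - ⅕) = 1/(-⅕ + c))
k(0, -7)*p(44) = 2*(5/(-1 + 5*44)) = 2*(5/(-1 + 220)) = 2*(5/219) = 10/219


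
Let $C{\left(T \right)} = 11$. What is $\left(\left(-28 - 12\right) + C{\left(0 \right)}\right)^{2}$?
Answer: $841$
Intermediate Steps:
$\left(\left(-28 - 12\right) + C{\left(0 \right)}\right)^{2} = \left(\left(-28 - 12\right) + 11\right)^{2} = \left(-40 + 11\right)^{2} = \left(-29\right)^{2} = 841$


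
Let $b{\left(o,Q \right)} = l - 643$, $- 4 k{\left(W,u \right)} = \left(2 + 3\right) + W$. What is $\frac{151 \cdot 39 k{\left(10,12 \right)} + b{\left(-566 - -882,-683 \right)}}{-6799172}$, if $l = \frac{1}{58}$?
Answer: $\frac{2636301}{788703952} \approx 0.0033426$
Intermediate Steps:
$l = \frac{1}{58} \approx 0.017241$
$k{\left(W,u \right)} = - \frac{5}{4} - \frac{W}{4}$ ($k{\left(W,u \right)} = - \frac{\left(2 + 3\right) + W}{4} = - \frac{5 + W}{4} = - \frac{5}{4} - \frac{W}{4}$)
$b{\left(o,Q \right)} = - \frac{37293}{58}$ ($b{\left(o,Q \right)} = \frac{1}{58} - 643 = - \frac{37293}{58}$)
$\frac{151 \cdot 39 k{\left(10,12 \right)} + b{\left(-566 - -882,-683 \right)}}{-6799172} = \frac{151 \cdot 39 \left(- \frac{5}{4} - \frac{5}{2}\right) - \frac{37293}{58}}{-6799172} = \left(5889 \left(- \frac{5}{4} - \frac{5}{2}\right) - \frac{37293}{58}\right) \left(- \frac{1}{6799172}\right) = \left(5889 \left(- \frac{15}{4}\right) - \frac{37293}{58}\right) \left(- \frac{1}{6799172}\right) = \left(- \frac{88335}{4} - \frac{37293}{58}\right) \left(- \frac{1}{6799172}\right) = \left(- \frac{2636301}{116}\right) \left(- \frac{1}{6799172}\right) = \frac{2636301}{788703952}$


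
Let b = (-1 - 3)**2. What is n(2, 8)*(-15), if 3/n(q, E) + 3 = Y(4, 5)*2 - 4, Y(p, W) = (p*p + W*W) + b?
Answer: -45/107 ≈ -0.42056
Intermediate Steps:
b = 16 (b = (-4)**2 = 16)
Y(p, W) = 16 + W**2 + p**2 (Y(p, W) = (p*p + W*W) + 16 = (p**2 + W**2) + 16 = (W**2 + p**2) + 16 = 16 + W**2 + p**2)
n(q, E) = 3/107 (n(q, E) = 3/(-3 + ((16 + 5**2 + 4**2)*2 - 4)) = 3/(-3 + ((16 + 25 + 16)*2 - 4)) = 3/(-3 + (57*2 - 4)) = 3/(-3 + (114 - 4)) = 3/(-3 + 110) = 3/107)
n(2, 8)*(-15) = (3/107)*(-15) = -45/107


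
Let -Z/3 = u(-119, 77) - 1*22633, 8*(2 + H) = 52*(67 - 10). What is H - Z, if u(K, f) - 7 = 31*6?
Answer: -133903/2 ≈ -66952.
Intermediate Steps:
H = 737/2 (H = -2 + (52*(67 - 10))/8 = -2 + (52*57)/8 = -2 + (1/8)*2964 = -2 + 741/2 = 737/2 ≈ 368.50)
u(K, f) = 193 (u(K, f) = 7 + 31*6 = 7 + 186 = 193)
Z = 67320 (Z = -3*(193 - 1*22633) = -3*(193 - 22633) = -3*(-22440) = 67320)
H - Z = 737/2 - 1*67320 = 737/2 - 67320 = -133903/2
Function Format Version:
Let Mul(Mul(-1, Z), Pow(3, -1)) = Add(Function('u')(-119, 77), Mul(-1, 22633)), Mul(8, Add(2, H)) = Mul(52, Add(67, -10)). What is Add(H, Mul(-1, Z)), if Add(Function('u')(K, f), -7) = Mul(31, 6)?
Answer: Rational(-133903, 2) ≈ -66952.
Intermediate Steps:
H = Rational(737, 2) (H = Add(-2, Mul(Rational(1, 8), Mul(52, Add(67, -10)))) = Add(-2, Mul(Rational(1, 8), Mul(52, 57))) = Add(-2, Mul(Rational(1, 8), 2964)) = Add(-2, Rational(741, 2)) = Rational(737, 2) ≈ 368.50)
Function('u')(K, f) = 193 (Function('u')(K, f) = Add(7, Mul(31, 6)) = Add(7, 186) = 193)
Z = 67320 (Z = Mul(-3, Add(193, Mul(-1, 22633))) = Mul(-3, Add(193, -22633)) = Mul(-3, -22440) = 67320)
Add(H, Mul(-1, Z)) = Add(Rational(737, 2), Mul(-1, 67320)) = Add(Rational(737, 2), -67320) = Rational(-133903, 2)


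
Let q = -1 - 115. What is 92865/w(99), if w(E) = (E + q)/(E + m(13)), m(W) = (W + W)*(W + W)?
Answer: -71970375/17 ≈ -4.2336e+6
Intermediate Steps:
m(W) = 4*W² (m(W) = (2*W)*(2*W) = 4*W²)
q = -116
w(E) = (-116 + E)/(676 + E) (w(E) = (E - 116)/(E + 4*13²) = (-116 + E)/(E + 4*169) = (-116 + E)/(E + 676) = (-116 + E)/(676 + E))
92865/w(99) = 92865/(((-116 + 99)/(676 + 99))) = 92865/((-17/775)) = 92865/(((1/775)*(-17))) = 92865/(-17/775) = 92865*(-775/17) = -71970375/17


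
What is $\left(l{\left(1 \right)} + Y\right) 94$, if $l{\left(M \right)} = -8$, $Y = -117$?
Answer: $-11750$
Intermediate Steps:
$\left(l{\left(1 \right)} + Y\right) 94 = \left(-8 - 117\right) 94 = \left(-125\right) 94 = -11750$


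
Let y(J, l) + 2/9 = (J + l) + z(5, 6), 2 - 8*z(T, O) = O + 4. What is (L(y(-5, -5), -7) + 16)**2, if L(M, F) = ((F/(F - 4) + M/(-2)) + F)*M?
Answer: 1897560721/3175524 ≈ 597.56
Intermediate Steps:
z(T, O) = -1/4 - O/8 (z(T, O) = 1/4 - (O + 4)/8 = 1/4 - (4 + O)/8 = 1/4 + (-1/2 - O/8) = -1/4 - O/8)
y(J, l) = -11/9 + J + l (y(J, l) = -2/9 + ((J + l) + (-1/4 - 1/8*6)) = -2/9 + ((J + l) + (-1/4 - 3/4)) = -2/9 + ((J + l) - 1) = -2/9 + (-1 + J + l) = -11/9 + J + l)
L(M, F) = M*(F - M/2 + F/(-4 + F)) (L(M, F) = ((F/(-4 + F) + M*(-1/2)) + F)*M = ((F/(-4 + F) - M/2) + F)*M = ((-M/2 + F/(-4 + F)) + F)*M = (F - M/2 + F/(-4 + F))*M = M*(F - M/2 + F/(-4 + F)))
(L(y(-5, -5), -7) + 16)**2 = ((-11/9 - 5 - 5)*(-6*(-7) + 2*(-7)**2 + 4*(-11/9 - 5 - 5) - 1*(-7)*(-11/9 - 5 - 5))/(2*(-4 - 7)) + 16)**2 = ((1/2)*(-101/9)*(42 + 2*49 + 4*(-101/9) - 1*(-7)*(-101/9))/(-11) + 16)**2 = ((1/2)*(-101/9)*(-1/11)*(42 + 98 - 404/9 - 707/9) + 16)**2 = ((1/2)*(-101/9)*(-1/11)*(149/9) + 16)**2 = (15049/1782 + 16)**2 = (43561/1782)**2 = 1897560721/3175524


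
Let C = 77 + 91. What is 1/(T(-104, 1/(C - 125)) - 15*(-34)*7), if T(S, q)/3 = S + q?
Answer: 43/140097 ≈ 0.00030693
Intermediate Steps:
C = 168
T(S, q) = 3*S + 3*q (T(S, q) = 3*(S + q) = 3*S + 3*q)
1/(T(-104, 1/(C - 125)) - 15*(-34)*7) = 1/((3*(-104) + 3/(168 - 125)) - 15*(-34)*7) = 1/((-312 + 3/43) + 510*7) = 1/((-312 + 3*(1/43)) + 3570) = 1/((-312 + 3/43) + 3570) = 1/(-13413/43 + 3570) = 1/(140097/43) = 43/140097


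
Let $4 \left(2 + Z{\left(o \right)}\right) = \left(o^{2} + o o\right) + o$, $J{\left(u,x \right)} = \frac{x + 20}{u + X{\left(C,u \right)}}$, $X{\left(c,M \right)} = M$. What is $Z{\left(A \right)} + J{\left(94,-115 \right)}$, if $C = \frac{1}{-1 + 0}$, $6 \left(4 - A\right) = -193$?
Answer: $\frac{1117651}{1692} \approx 660.55$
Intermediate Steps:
$A = \frac{217}{6}$ ($A = 4 - - \frac{193}{6} = 4 + \frac{193}{6} = \frac{217}{6} \approx 36.167$)
$C = -1$ ($C = \frac{1}{-1} = -1$)
$J{\left(u,x \right)} = \frac{20 + x}{2 u}$ ($J{\left(u,x \right)} = \frac{x + 20}{u + u} = \frac{20 + x}{2 u}$)
$Z{\left(o \right)} = -2 + \frac{o^{2}}{2} + \frac{o}{4}$ ($Z{\left(o \right)} = -2 + \frac{\left(o^{2} + o o\right) + o}{4} = -2 + \frac{\left(o^{2} + o^{2}\right) + o}{4} = -2 + \frac{2 o^{2} + o}{4} = -2 + \frac{o + 2 o^{2}}{4} = -2 + \left(\frac{o^{2}}{2} + \frac{o}{4}\right) = -2 + \frac{o^{2}}{2} + \frac{o}{4}$)
$Z{\left(A \right)} + J{\left(94,-115 \right)} = \left(-2 + \frac{\left(\frac{217}{6}\right)^{2}}{2} + \frac{1}{4} \cdot \frac{217}{6}\right) + \frac{20 - 115}{2 \cdot 94} = \left(-2 + \frac{1}{2} \cdot \frac{47089}{36} + \frac{217}{24}\right) + \frac{1}{2} \cdot \frac{1}{94} \left(-95\right) = \left(-2 + \frac{47089}{72} + \frac{217}{24}\right) - \frac{95}{188} = \frac{11899}{18} - \frac{95}{188} = \frac{1117651}{1692}$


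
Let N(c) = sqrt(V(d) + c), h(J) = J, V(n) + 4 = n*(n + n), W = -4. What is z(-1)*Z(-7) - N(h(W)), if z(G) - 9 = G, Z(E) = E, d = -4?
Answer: -56 - 2*sqrt(6) ≈ -60.899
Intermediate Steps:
z(G) = 9 + G
V(n) = -4 + 2*n**2 (V(n) = -4 + n*(n + n) = -4 + n*(2*n) = -4 + 2*n**2)
N(c) = sqrt(28 + c) (N(c) = sqrt((-4 + 2*(-4)**2) + c) = sqrt((-4 + 2*16) + c) = sqrt((-4 + 32) + c) = sqrt(28 + c))
z(-1)*Z(-7) - N(h(W)) = (9 - 1)*(-7) - sqrt(28 - 4) = 8*(-7) - sqrt(24) = -56 - 2*sqrt(6)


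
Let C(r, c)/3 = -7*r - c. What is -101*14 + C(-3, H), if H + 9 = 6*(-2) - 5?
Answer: -1273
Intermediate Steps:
H = -26 (H = -9 + (6*(-2) - 5) = -9 + (-12 - 5) = -9 - 17 = -26)
C(r, c) = -21*r - 3*c (C(r, c) = 3*(-7*r - c) = 3*(-c - 7*r) = -21*r - 3*c)
-101*14 + C(-3, H) = -101*14 + (-21*(-3) - 3*(-26)) = -1414 + (63 + 78) = -1414 + 141 = -1273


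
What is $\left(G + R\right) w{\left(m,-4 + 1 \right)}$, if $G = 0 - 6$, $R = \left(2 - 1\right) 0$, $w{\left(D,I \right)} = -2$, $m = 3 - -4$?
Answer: $12$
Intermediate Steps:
$m = 7$ ($m = 3 + 4 = 7$)
$R = 0$ ($R = 1 \cdot 0 = 0$)
$G = -6$
$\left(G + R\right) w{\left(m,-4 + 1 \right)} = \left(-6 + 0\right) \left(-2\right) = \left(-6\right) \left(-2\right) = 12$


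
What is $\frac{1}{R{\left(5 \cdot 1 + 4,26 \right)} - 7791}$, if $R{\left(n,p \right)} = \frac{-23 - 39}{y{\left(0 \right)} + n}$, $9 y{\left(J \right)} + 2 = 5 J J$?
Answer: $- \frac{79}{616047} \approx -0.00012824$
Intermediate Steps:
$y{\left(J \right)} = - \frac{2}{9} + \frac{5 J^{2}}{9}$ ($y{\left(J \right)} = - \frac{2}{9} + \frac{5 J J}{9} = - \frac{2}{9} + \frac{5 J^{2}}{9}$)
$R{\left(n,p \right)} = - \frac{62}{- \frac{2}{9} + n}$ ($R{\left(n,p \right)} = \frac{-23 - 39}{\left(- \frac{2}{9} + \frac{5 \cdot 0^{2}}{9}\right) + n} = - \frac{62}{\left(- \frac{2}{9} + \frac{5}{9} \cdot 0\right) + n} = - \frac{62}{\left(- \frac{2}{9} + 0\right) + n} = - \frac{62}{- \frac{2}{9} + n}$)
$\frac{1}{R{\left(5 \cdot 1 + 4,26 \right)} - 7791} = \frac{1}{\frac{558}{2 - 9 \left(5 \cdot 1 + 4\right)} - 7791} = \frac{1}{\frac{558}{2 - 9 \left(5 + 4\right)} - 7791} = \frac{1}{\frac{558}{2 - 81} - 7791} = \frac{1}{\frac{558}{-79} - 7791} = \frac{1}{558 \left(- \frac{1}{79}\right) - 7791} = \frac{1}{- \frac{558}{79} - 7791} = \frac{1}{- \frac{616047}{79}} = - \frac{79}{616047}$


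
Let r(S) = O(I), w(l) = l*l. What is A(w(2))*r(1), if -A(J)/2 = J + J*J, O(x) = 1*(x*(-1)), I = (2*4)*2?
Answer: 640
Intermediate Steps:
w(l) = l²
I = 16 (I = 8*2 = 16)
O(x) = -x (O(x) = 1*(-x) = -x)
A(J) = -2*J - 2*J² (A(J) = -2*(J + J*J) = -2*(J + J²) = -2*J - 2*J²)
r(S) = -16 (r(S) = -1*16 = -16)
A(w(2))*r(1) = -2*2²*(1 + 2²)*(-16) = -2*4*(1 + 4)*(-16) = -2*4*5*(-16) = -40*(-16) = 640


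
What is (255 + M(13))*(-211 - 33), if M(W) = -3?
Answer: -61488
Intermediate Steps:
(255 + M(13))*(-211 - 33) = (255 - 3)*(-211 - 33) = 252*(-244) = -61488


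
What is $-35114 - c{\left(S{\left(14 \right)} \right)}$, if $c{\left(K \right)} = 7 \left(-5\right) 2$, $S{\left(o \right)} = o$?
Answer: $-35044$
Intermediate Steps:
$c{\left(K \right)} = -70$ ($c{\left(K \right)} = \left(-35\right) 2 = -70$)
$-35114 - c{\left(S{\left(14 \right)} \right)} = -35114 - -70 = -35114 + 70 = -35044$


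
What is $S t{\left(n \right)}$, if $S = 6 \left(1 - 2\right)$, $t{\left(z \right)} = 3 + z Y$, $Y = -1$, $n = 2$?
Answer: $-6$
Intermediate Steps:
$t{\left(z \right)} = 3 - z$ ($t{\left(z \right)} = 3 + z \left(-1\right) = 3 - z$)
$S = -6$ ($S = 6 \left(-1\right) = -6$)
$S t{\left(n \right)} = - 6 \left(3 - 2\right) = \left(-6\right) 1 = -6$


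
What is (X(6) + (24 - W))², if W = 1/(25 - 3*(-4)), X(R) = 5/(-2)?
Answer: 2524921/5476 ≈ 461.09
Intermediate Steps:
X(R) = -5/2 (X(R) = 5*(-½) = -5/2)
W = 1/37 (W = 1/(25 + 12) = 1/37 ≈ 0.027027)
(X(6) + (24 - W))² = (-5/2 + (24 - 1*1/37))² = (-5/2 + (24 - 1/37))² = (-5/2 + 887/37)² = (1589/74)² = 2524921/5476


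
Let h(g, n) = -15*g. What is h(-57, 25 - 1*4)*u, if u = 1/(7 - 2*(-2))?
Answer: 855/11 ≈ 77.727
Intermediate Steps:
u = 1/11 (u = 1/(7 + 4) = 1/11 ≈ 0.090909)
h(-57, 25 - 1*4)*u = -15*(-57)*(1/11) = 855*(1/11) = 855/11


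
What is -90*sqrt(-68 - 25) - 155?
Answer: -155 - 90*I*sqrt(93) ≈ -155.0 - 867.93*I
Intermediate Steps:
-90*sqrt(-68 - 25) - 155 = -90*I*sqrt(93) - 155 = -155 - 90*I*sqrt(93)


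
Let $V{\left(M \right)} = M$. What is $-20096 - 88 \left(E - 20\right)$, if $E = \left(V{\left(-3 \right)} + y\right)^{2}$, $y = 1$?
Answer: $-18688$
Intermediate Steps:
$E = 4$ ($E = \left(-3 + 1\right)^{2} = \left(-2\right)^{2} = 4$)
$-20096 - 88 \left(E - 20\right) = -20096 - 88 \left(4 - 20\right) = -20096 - -1408 = -20096 + 1408 = -18688$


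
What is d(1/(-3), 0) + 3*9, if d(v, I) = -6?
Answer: 21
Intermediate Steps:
d(1/(-3), 0) + 3*9 = -6 + 3*9 = -6 + 27 = 21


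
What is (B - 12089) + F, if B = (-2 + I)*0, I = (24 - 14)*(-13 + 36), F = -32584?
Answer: -44673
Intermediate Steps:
I = 230 (I = 10*23 = 230)
B = 0 (B = (-2 + 230)*0 = 228*0 = 0)
(B - 12089) + F = (0 - 12089) - 32584 = -12089 - 32584 = -44673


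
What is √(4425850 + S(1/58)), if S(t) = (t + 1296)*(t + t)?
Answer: 3*√1654301082/58 ≈ 2103.8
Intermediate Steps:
S(t) = 2*t*(1296 + t) (S(t) = (1296 + t)*(2*t) = 2*t*(1296 + t))
√(4425850 + S(1/58)) = √(4425850 + 2*(1296 + 1/58)/58) = √(4425850 + 2*(1/58)*(1296 + 1/58)) = √(4425850 + 2*(1/58)*(75169/58)) = √(4425850 + 75169/1682) = √(7444354869/1682) = 3*√1654301082/58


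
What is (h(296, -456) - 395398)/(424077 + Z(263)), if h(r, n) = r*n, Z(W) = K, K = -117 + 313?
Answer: -530374/424273 ≈ -1.2501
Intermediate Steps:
K = 196
Z(W) = 196
h(r, n) = n*r
(h(296, -456) - 395398)/(424077 + Z(263)) = (-456*296 - 395398)/(424077 + 196) = (-134976 - 395398)/424273 = -530374*1/424273 = -530374/424273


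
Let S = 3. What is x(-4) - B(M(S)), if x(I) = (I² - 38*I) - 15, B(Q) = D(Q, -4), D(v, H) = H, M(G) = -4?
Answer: 157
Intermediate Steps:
B(Q) = -4
x(I) = -15 + I² - 38*I
x(-4) - B(M(S)) = (-15 + (-4)² - 38*(-4)) - 1*(-4) = (-15 + 16 + 152) + 4 = 153 + 4 = 157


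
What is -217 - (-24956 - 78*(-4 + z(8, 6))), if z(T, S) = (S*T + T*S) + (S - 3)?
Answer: 32149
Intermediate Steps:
z(T, S) = -3 + S + 2*S*T (z(T, S) = (S*T + S*T) + (-3 + S) = 2*S*T + (-3 + S) = -3 + S + 2*S*T)
-217 - (-24956 - 78*(-4 + z(8, 6))) = -217 - (-24956 - 78*(-4 + (-3 + 6 + 2*6*8))) = -217 - (-24956 - 78*(-4 + (-3 + 6 + 96))) = -217 - (-24956 - 78*(-4 + 99)) = -217 - (-24956 - 78*95) = -217 - (-24956 - 1*7410) = -217 - (-24956 - 7410) = -217 - 1*(-32366) = -217 + 32366 = 32149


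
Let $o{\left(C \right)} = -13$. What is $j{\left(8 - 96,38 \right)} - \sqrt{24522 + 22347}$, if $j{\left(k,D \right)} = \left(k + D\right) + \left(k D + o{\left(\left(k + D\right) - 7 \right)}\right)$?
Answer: $-3407 - \sqrt{46869} \approx -3623.5$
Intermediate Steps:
$j{\left(k,D \right)} = -13 + D + k + D k$ ($j{\left(k,D \right)} = \left(k + D\right) + \left(k D - 13\right) = \left(D + k\right) + \left(D k - 13\right) = \left(D + k\right) + \left(-13 + D k\right) = -13 + D + k + D k$)
$j{\left(8 - 96,38 \right)} - \sqrt{24522 + 22347} = \left(-13 + 38 + \left(8 - 96\right) + 38 \left(8 - 96\right)\right) - \sqrt{24522 + 22347} = \left(-13 + 38 + \left(8 - 96\right) + 38 \left(8 - 96\right)\right) - \sqrt{46869} = \left(-13 + 38 - 88 + 38 \left(-88\right)\right) - \sqrt{46869} = \left(-13 + 38 - 88 - 3344\right) - \sqrt{46869} = -3407 - \sqrt{46869}$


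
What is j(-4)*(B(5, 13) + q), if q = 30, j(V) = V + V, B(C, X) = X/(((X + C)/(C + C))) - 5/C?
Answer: -2608/9 ≈ -289.78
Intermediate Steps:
B(C, X) = -5/C + 2*C*X/(C + X) (B(C, X) = X/(((C + X)/((2*C)))) - 5/C = X/(((C + X)*(1/(2*C)))) - 5/C = X/(((C + X)/(2*C))) - 5/C = X*(2*C/(C + X)) - 5/C = 2*C*X/(C + X) - 5/C = -5/C + 2*C*X/(C + X))
j(V) = 2*V
j(-4)*(B(5, 13) + q) = (2*(-4))*((-5*5 - 5*13 + 2*13*5²)/(5*(5 + 13)) + 30) = -8*((⅕)*(-25 - 65 + 2*13*25)/18 + 30) = -8*((⅕)*(1/18)*(-25 - 65 + 650) + 30) = -8*((⅕)*(1/18)*560 + 30) = -8*(56/9 + 30) = -8*326/9 = -2608/9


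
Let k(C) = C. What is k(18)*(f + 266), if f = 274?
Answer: 9720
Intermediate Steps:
k(18)*(f + 266) = 18*(274 + 266) = 18*540 = 9720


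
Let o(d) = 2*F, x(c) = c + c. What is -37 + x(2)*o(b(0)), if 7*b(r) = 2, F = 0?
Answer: -37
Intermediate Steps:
b(r) = 2/7 (b(r) = (⅐)*2 = 2/7)
x(c) = 2*c
o(d) = 0 (o(d) = 2*0 = 0)
-37 + x(2)*o(b(0)) = -37 + (2*2)*0 = -37 + 4*0 = -37 + 0 = -37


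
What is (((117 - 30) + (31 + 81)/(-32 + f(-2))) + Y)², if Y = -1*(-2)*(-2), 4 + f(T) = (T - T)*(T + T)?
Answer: 516961/81 ≈ 6382.2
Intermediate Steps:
f(T) = -4 (f(T) = -4 + (T - T)*(T + T) = -4 + 0*(2*T) = -4 + 0 = -4)
Y = -4 (Y = 2*(-2) = -4)
(((117 - 30) + (31 + 81)/(-32 + f(-2))) + Y)² = (((117 - 30) + (31 + 81)/(-32 - 4)) - 4)² = ((87 + 112/(-36)) - 4)² = ((87 + 112*(-1/36)) - 4)² = ((87 - 28/9) - 4)² = (755/9 - 4)² = (719/9)² = 516961/81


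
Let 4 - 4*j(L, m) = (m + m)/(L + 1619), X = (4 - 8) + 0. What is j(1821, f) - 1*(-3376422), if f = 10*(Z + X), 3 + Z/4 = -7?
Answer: 580744767/172 ≈ 3.3764e+6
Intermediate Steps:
Z = -40 (Z = -12 + 4*(-7) = -12 - 28 = -40)
X = -4 (X = -4 + 0 = -4)
f = -440 (f = 10*(-40 - 4) = 10*(-44) = -440)
j(L, m) = 1 - m/(2*(1619 + L)) (j(L, m) = 1 - (m + m)/(4*(L + 1619)) = 1 - 2*m/(4*(1619 + L)) = 1 - m/(2*(1619 + L)))
j(1821, f) - 1*(-3376422) = (1619 + 1821 - 1/2*(-440))/(1619 + 1821) - 1*(-3376422) = (1619 + 1821 + 220)/3440 + 3376422 = (1/3440)*3660 + 3376422 = 183/172 + 3376422 = 580744767/172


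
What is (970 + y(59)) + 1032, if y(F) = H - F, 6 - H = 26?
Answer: 1923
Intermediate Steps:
H = -20 (H = 6 - 1*26 = 6 - 26 = -20)
y(F) = -20 - F
(970 + y(59)) + 1032 = (970 + (-20 - 1*59)) + 1032 = (970 + (-20 - 59)) + 1032 = (970 - 79) + 1032 = 891 + 1032 = 1923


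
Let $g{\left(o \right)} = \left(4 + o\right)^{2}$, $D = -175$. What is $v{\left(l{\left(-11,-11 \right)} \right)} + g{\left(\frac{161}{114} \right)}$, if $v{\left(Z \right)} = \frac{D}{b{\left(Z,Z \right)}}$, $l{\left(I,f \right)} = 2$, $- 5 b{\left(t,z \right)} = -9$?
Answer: $- \frac{882811}{12996} \approx -67.929$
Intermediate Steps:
$b{\left(t,z \right)} = \frac{9}{5}$ ($b{\left(t,z \right)} = \left(- \frac{1}{5}\right) \left(-9\right) = \frac{9}{5}$)
$v{\left(Z \right)} = - \frac{875}{9}$ ($v{\left(Z \right)} = - \frac{175}{\frac{9}{5}} = \left(-175\right) \frac{5}{9} = - \frac{875}{9}$)
$v{\left(l{\left(-11,-11 \right)} \right)} + g{\left(\frac{161}{114} \right)} = - \frac{875}{9} + \left(4 + \frac{161}{114}\right)^{2} = - \frac{875}{9} + \left(\frac{617}{114}\right)^{2} = - \frac{875}{9} + \frac{380689}{12996} = - \frac{882811}{12996}$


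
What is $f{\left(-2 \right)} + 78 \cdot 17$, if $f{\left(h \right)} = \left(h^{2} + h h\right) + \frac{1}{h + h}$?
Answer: $\frac{5335}{4} \approx 1333.8$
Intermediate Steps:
$f{\left(h \right)} = \frac{1}{2 h} + 2 h^{2}$ ($f{\left(h \right)} = \left(h^{2} + h^{2}\right) + \frac{1}{2 h} = 2 h^{2} + \frac{1}{2 h} = \frac{1}{2 h} + 2 h^{2}$)
$f{\left(-2 \right)} + 78 \cdot 17 = \frac{1 + 4 \left(-2\right)^{3}}{2 \left(-2\right)} + 78 \cdot 17 = \frac{1}{2} \left(- \frac{1}{2}\right) \left(1 + 4 \left(-8\right)\right) + 1326 = \frac{1}{2} \left(- \frac{1}{2}\right) \left(1 - 32\right) + 1326 = \frac{1}{2} \left(- \frac{1}{2}\right) \left(-31\right) + 1326 = \frac{31}{4} + 1326 = \frac{5335}{4}$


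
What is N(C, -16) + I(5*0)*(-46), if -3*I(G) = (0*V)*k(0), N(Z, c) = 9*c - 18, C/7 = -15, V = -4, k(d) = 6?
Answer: -162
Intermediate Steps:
C = -105 (C = 7*(-15) = -105)
N(Z, c) = -18 + 9*c
I(G) = 0 (I(G) = -0*(-4)*6/3 = -0*6 = -⅓*0 = 0)
N(C, -16) + I(5*0)*(-46) = (-18 + 9*(-16)) + 0*(-46) = (-18 - 144) + 0 = -162 + 0 = -162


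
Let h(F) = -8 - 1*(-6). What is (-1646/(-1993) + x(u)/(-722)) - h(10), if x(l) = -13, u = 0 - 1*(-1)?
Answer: 4092213/1438946 ≈ 2.8439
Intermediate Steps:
u = 1 (u = 0 + 1 = 1)
h(F) = -2 (h(F) = -8 + 6 = -2)
(-1646/(-1993) + x(u)/(-722)) - h(10) = (-1646/(-1993) - 13/(-722)) - 1*(-2) = (-1646*(-1/1993) - 13*(-1/722)) + 2 = (1646/1993 + 13/722) + 2 = 1214321/1438946 + 2 = 4092213/1438946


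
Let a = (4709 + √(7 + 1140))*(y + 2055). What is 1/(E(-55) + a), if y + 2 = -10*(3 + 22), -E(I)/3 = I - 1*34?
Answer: 2830198/24028819264971 - 601*√1147/24028819264971 ≈ 1.1694e-7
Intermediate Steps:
E(I) = 102 - 3*I (E(I) = -3*(I - 1*34) = -3*(I - 34) = -3*(-34 + I) = 102 - 3*I)
y = -252 (y = -2 - 10*(3 + 22) = -2 - 10*25 = -2 - 250 = -252)
a = 8490327 + 1803*√1147 (a = (4709 + √(7 + 1140))*(-252 + 2055) = (4709 + √1147)*1803 = 8490327 + 1803*√1147 ≈ 8.5514e+6)
1/(E(-55) + a) = 1/((102 - 3*(-55)) + (8490327 + 1803*√1147)) = 1/((102 + 165) + (8490327 + 1803*√1147)) = 1/(267 + (8490327 + 1803*√1147)) = 1/(8490594 + 1803*√1147)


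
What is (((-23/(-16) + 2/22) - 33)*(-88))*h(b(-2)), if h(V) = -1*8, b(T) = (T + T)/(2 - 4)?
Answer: -22156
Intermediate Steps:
b(T) = -T (b(T) = (2*T)/(-2) = (2*T)*(-½) = -T)
h(V) = -8
(((-23/(-16) + 2/22) - 33)*(-88))*h(b(-2)) = (((-23/(-16) + 2/22) - 33)*(-88))*(-8) = (((-23*(-1/16) + 2*(1/22)) - 33)*(-88))*(-8) = (((23/16 + 1/11) - 33)*(-88))*(-8) = ((269/176 - 33)*(-88))*(-8) = -5539/176*(-88)*(-8) = (5539/2)*(-8) = -22156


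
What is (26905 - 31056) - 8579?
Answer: -12730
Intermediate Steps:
(26905 - 31056) - 8579 = -4151 - 8579 = -12730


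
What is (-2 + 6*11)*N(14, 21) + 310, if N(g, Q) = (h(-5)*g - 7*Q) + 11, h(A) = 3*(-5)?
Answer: -21834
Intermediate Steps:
h(A) = -15
N(g, Q) = 11 - 15*g - 7*Q (N(g, Q) = (-15*g - 7*Q) + 11 = 11 - 15*g - 7*Q)
(-2 + 6*11)*N(14, 21) + 310 = (-2 + 6*11)*(11 - 15*14 - 7*21) + 310 = (-2 + 66)*(11 - 210 - 147) + 310 = 64*(-346) + 310 = -22144 + 310 = -21834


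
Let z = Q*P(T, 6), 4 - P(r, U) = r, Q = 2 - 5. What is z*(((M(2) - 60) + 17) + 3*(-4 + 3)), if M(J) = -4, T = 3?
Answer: 150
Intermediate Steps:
Q = -3
P(r, U) = 4 - r
z = -3 (z = -3*(4 - 1*3) = -3*(4 - 3) = -3*1 = -3)
z*(((M(2) - 60) + 17) + 3*(-4 + 3)) = -3*(((-4 - 60) + 17) + 3*(-4 + 3)) = -3*((-64 + 17) + 3*(-1)) = -3*(-47 - 3) = -3*(-50) = 150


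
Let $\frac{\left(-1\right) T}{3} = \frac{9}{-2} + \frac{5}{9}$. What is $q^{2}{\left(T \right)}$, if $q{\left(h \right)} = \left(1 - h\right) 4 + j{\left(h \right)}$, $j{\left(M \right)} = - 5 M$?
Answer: $\frac{42025}{4} \approx 10506.0$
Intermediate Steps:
$T = \frac{71}{6}$ ($T = - 3 \left(\frac{9}{-2} + \frac{5}{9}\right) = - 3 \left(9 \left(- \frac{1}{2}\right) + 5 \cdot \frac{1}{9}\right) = - 3 \left(- \frac{9}{2} + \frac{5}{9}\right) = \left(-3\right) \left(- \frac{71}{18}\right) = \frac{71}{6} \approx 11.833$)
$q{\left(h \right)} = 4 - 9 h$ ($q{\left(h \right)} = \left(1 - h\right) 4 - 5 h = \left(4 - 4 h\right) - 5 h = 4 - 9 h$)
$q^{2}{\left(T \right)} = \left(4 - \frac{213}{2}\right)^{2} = \left(- \frac{205}{2}\right)^{2} = \frac{42025}{4}$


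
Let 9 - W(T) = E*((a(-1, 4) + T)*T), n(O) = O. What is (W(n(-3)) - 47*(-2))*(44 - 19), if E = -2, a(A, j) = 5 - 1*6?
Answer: 3175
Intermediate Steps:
a(A, j) = -1 (a(A, j) = 5 - 6 = -1)
W(T) = 9 + 2*T*(-1 + T) (W(T) = 9 - (-2)*(-1 + T)*T = 9 - (-2)*T*(-1 + T) = 9 + 2*T*(-1 + T))
(W(n(-3)) - 47*(-2))*(44 - 19) = ((9 - 2*(-3) + 2*(-3)**2) - 47*(-2))*(44 - 19) = ((9 + 6 + 2*9) - 1*(-94))*25 = ((9 + 6 + 18) + 94)*25 = (33 + 94)*25 = 127*25 = 3175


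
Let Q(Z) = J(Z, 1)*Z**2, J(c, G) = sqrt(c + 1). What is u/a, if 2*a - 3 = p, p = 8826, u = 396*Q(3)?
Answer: 176/109 ≈ 1.6147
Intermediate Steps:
J(c, G) = sqrt(1 + c)
Q(Z) = Z**2*sqrt(1 + Z) (Q(Z) = sqrt(1 + Z)*Z**2 = Z**2*sqrt(1 + Z))
u = 7128 (u = 396*(3**2*sqrt(1 + 3)) = 396*(9*sqrt(4)) = 396*(9*2) = 396*18 = 7128)
a = 8829/2 (a = 3/2 + (1/2)*8826 = 3/2 + 4413 = 8829/2 ≈ 4414.5)
u/a = 7128/(8829/2) = 7128*(2/8829) = 176/109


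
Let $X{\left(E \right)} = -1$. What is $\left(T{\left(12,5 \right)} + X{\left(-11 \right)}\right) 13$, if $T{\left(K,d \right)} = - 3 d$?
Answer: $-208$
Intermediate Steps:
$\left(T{\left(12,5 \right)} + X{\left(-11 \right)}\right) 13 = \left(\left(-3\right) 5 - 1\right) 13 = \left(-15 - 1\right) 13 = \left(-16\right) 13 = -208$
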